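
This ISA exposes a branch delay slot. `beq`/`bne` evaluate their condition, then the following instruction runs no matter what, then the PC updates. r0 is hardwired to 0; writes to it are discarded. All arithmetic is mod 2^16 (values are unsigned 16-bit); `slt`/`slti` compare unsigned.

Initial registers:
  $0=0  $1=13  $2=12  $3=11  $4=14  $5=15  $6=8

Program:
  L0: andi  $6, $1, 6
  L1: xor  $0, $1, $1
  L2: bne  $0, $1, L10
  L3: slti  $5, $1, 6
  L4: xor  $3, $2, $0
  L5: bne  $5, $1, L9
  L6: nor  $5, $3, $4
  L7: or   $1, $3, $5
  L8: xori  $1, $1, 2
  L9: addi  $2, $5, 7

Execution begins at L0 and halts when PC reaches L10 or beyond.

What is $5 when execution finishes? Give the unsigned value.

PC=0  andi  $6, $1, 6        | $0=0 $1=13 $2=12 $3=11 $4=14 $5=15 $6=4
PC=1  xor  $0, $1, $1        | $0=0 $1=13 $2=12 $3=11 $4=14 $5=15 $6=4
PC=2  bne  $0, $1, L10       | $0=0 $1=13 $2=12 $3=11 $4=14 $5=15 $6=4  [TAKEN]
PC=3  slti  $5, $1, 6        | $0=0 $1=13 $2=12 $3=11 $4=14 $5=0 $6=4

0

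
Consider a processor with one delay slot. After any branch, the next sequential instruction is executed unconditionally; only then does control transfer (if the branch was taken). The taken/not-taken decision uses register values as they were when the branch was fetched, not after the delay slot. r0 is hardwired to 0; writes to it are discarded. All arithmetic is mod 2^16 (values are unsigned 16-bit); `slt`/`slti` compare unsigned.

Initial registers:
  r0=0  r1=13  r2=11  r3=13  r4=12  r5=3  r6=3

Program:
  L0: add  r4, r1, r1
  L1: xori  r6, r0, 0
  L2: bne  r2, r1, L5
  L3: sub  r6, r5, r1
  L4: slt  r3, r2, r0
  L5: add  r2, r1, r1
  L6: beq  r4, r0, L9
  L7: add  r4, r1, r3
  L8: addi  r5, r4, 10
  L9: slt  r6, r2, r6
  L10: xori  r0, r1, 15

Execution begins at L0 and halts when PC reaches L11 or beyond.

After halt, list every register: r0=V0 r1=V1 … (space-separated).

r0=0 r1=13 r2=26 r3=13 r4=26 r5=36 r6=1

[0] add  r4, r1, r1  →  {r0:0, r1:13, r2:11, r3:13, r4:26, r5:3, r6:3}
[1] xori  r6, r0, 0  →  {r0:0, r1:13, r2:11, r3:13, r4:26, r5:3, r6:0}
[2] bne  r2, r1, L5  →  {r0:0, r1:13, r2:11, r3:13, r4:26, r5:3, r6:0}  ⟨branch taken⟩
[3] sub  r6, r5, r1  →  {r0:0, r1:13, r2:11, r3:13, r4:26, r5:3, r6:65526}
[5] add  r2, r1, r1  →  {r0:0, r1:13, r2:26, r3:13, r4:26, r5:3, r6:65526}
[6] beq  r4, r0, L9  →  {r0:0, r1:13, r2:26, r3:13, r4:26, r5:3, r6:65526}  ⟨branch fallthrough⟩
[7] add  r4, r1, r3  →  {r0:0, r1:13, r2:26, r3:13, r4:26, r5:3, r6:65526}
[8] addi  r5, r4, 10  →  {r0:0, r1:13, r2:26, r3:13, r4:26, r5:36, r6:65526}
[9] slt  r6, r2, r6  →  {r0:0, r1:13, r2:26, r3:13, r4:26, r5:36, r6:1}
[10] xori  r0, r1, 15  →  {r0:0, r1:13, r2:26, r3:13, r4:26, r5:36, r6:1}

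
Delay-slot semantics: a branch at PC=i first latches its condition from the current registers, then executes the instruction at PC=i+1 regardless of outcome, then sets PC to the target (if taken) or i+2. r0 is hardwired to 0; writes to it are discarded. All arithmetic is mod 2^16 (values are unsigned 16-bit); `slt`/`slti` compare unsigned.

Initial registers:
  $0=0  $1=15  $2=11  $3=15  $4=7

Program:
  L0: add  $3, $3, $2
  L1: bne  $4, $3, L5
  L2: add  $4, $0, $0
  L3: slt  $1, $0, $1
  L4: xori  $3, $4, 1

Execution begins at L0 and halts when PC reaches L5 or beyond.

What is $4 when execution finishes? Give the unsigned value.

0

[0] add  $3, $3, $2  →  {$0:0, $1:15, $2:11, $3:26, $4:7}
[1] bne  $4, $3, L5  →  {$0:0, $1:15, $2:11, $3:26, $4:7}  ⟨branch taken⟩
[2] add  $4, $0, $0  →  {$0:0, $1:15, $2:11, $3:26, $4:0}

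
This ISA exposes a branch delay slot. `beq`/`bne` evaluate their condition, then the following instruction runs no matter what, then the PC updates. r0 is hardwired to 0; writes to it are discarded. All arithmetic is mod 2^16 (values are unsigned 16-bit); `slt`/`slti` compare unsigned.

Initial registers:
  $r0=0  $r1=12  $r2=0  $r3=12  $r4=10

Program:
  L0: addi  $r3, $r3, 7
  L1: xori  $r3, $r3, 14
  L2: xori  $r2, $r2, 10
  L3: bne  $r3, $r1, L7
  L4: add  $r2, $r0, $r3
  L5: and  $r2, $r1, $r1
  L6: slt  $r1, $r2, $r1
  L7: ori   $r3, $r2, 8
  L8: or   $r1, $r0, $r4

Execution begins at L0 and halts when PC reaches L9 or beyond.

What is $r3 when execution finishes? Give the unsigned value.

PC=0  addi  $r3, $r3, 7      | $r0=0 $r1=12 $r2=0 $r3=19 $r4=10
PC=1  xori  $r3, $r3, 14     | $r0=0 $r1=12 $r2=0 $r3=29 $r4=10
PC=2  xori  $r2, $r2, 10     | $r0=0 $r1=12 $r2=10 $r3=29 $r4=10
PC=3  bne  $r3, $r1, L7      | $r0=0 $r1=12 $r2=10 $r3=29 $r4=10  [TAKEN]
PC=4  add  $r2, $r0, $r3     | $r0=0 $r1=12 $r2=29 $r3=29 $r4=10
PC=7  ori   $r3, $r2, 8      | $r0=0 $r1=12 $r2=29 $r3=29 $r4=10
PC=8  or   $r1, $r0, $r4     | $r0=0 $r1=10 $r2=29 $r3=29 $r4=10

29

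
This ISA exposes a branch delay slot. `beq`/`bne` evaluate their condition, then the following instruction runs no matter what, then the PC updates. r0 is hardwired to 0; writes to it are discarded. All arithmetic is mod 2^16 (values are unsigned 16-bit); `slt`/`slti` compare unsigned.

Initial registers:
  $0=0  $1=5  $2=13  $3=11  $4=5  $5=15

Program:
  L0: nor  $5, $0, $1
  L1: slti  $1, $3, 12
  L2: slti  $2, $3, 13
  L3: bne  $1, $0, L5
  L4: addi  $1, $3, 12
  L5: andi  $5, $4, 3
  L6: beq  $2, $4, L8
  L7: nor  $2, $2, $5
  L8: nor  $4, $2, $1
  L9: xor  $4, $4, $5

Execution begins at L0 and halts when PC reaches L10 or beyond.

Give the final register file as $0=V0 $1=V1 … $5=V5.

#0 nor  $5, $0, $1 ; 0/5/13/11/5/65530
#1 slti  $1, $3, 12 ; 0/1/13/11/5/65530
#2 slti  $2, $3, 13 ; 0/1/1/11/5/65530
#3 bne  $1, $0, L5 ; 0/1/1/11/5/65530 ; →target
#4 addi  $1, $3, 12 ; 0/23/1/11/5/65530
#5 andi  $5, $4, 3 ; 0/23/1/11/5/1
#6 beq  $2, $4, L8 ; 0/23/1/11/5/1 ; →fallthru
#7 nor  $2, $2, $5 ; 0/23/65534/11/5/1
#8 nor  $4, $2, $1 ; 0/23/65534/11/0/1
#9 xor  $4, $4, $5 ; 0/23/65534/11/1/1

$0=0 $1=23 $2=65534 $3=11 $4=1 $5=1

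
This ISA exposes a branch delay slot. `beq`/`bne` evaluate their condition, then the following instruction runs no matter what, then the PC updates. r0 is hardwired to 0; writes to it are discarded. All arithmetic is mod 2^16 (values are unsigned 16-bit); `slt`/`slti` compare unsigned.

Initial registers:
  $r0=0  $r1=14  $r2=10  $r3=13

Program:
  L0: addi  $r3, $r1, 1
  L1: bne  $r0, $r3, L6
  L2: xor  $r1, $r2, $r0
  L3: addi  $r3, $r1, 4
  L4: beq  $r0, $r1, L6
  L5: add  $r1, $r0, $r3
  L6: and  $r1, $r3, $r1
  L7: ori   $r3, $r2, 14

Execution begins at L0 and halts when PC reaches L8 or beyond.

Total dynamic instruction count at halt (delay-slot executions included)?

5

PC=0  addi  $r3, $r1, 1      | $r0=0 $r1=14 $r2=10 $r3=15
PC=1  bne  $r0, $r3, L6      | $r0=0 $r1=14 $r2=10 $r3=15  [TAKEN]
PC=2  xor  $r1, $r2, $r0     | $r0=0 $r1=10 $r2=10 $r3=15
PC=6  and  $r1, $r3, $r1     | $r0=0 $r1=10 $r2=10 $r3=15
PC=7  ori   $r3, $r2, 14     | $r0=0 $r1=10 $r2=10 $r3=14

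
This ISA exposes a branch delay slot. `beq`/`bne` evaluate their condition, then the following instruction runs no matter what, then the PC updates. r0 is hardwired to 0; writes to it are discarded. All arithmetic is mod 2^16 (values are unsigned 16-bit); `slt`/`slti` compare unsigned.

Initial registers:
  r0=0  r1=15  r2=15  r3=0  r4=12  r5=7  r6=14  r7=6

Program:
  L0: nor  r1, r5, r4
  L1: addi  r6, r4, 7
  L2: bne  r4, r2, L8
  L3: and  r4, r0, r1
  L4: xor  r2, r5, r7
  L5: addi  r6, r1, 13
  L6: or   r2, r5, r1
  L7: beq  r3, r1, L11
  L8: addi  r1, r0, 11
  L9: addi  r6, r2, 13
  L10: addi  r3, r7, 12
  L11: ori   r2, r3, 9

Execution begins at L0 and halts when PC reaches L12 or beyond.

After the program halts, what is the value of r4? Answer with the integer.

#0 nor  r1, r5, r4 ; 0/65520/15/0/12/7/14/6
#1 addi  r6, r4, 7 ; 0/65520/15/0/12/7/19/6
#2 bne  r4, r2, L8 ; 0/65520/15/0/12/7/19/6 ; →target
#3 and  r4, r0, r1 ; 0/65520/15/0/0/7/19/6
#8 addi  r1, r0, 11 ; 0/11/15/0/0/7/19/6
#9 addi  r6, r2, 13 ; 0/11/15/0/0/7/28/6
#10 addi  r3, r7, 12 ; 0/11/15/18/0/7/28/6
#11 ori   r2, r3, 9 ; 0/11/27/18/0/7/28/6

0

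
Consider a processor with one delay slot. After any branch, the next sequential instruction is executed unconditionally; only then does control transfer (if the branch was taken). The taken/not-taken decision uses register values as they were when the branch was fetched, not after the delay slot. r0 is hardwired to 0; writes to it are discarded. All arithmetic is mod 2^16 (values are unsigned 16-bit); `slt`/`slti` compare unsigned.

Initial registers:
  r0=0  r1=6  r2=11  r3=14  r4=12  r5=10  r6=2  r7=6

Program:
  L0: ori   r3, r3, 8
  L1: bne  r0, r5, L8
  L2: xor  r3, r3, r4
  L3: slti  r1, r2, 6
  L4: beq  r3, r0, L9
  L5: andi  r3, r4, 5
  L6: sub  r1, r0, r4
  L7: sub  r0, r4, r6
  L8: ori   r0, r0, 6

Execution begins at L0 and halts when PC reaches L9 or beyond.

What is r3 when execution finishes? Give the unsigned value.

2

PC=0  ori   r3, r3, 8        | r0=0 r1=6 r2=11 r3=14 r4=12 r5=10 r6=2 r7=6
PC=1  bne  r0, r5, L8        | r0=0 r1=6 r2=11 r3=14 r4=12 r5=10 r6=2 r7=6  [TAKEN]
PC=2  xor  r3, r3, r4        | r0=0 r1=6 r2=11 r3=2 r4=12 r5=10 r6=2 r7=6
PC=8  ori   r0, r0, 6        | r0=0 r1=6 r2=11 r3=2 r4=12 r5=10 r6=2 r7=6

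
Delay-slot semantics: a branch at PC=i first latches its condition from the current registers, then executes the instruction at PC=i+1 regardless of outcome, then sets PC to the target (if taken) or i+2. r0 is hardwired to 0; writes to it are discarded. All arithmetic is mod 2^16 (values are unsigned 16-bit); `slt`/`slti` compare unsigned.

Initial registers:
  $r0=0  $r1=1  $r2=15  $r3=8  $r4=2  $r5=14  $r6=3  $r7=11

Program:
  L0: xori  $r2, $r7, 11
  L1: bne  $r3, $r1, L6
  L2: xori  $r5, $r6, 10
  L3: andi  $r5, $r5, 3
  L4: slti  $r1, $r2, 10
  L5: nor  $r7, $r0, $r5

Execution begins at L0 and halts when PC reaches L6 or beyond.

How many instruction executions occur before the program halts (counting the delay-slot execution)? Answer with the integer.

3

#0 xori  $r2, $r7, 11 ; 0/1/0/8/2/14/3/11
#1 bne  $r3, $r1, L6 ; 0/1/0/8/2/14/3/11 ; →target
#2 xori  $r5, $r6, 10 ; 0/1/0/8/2/9/3/11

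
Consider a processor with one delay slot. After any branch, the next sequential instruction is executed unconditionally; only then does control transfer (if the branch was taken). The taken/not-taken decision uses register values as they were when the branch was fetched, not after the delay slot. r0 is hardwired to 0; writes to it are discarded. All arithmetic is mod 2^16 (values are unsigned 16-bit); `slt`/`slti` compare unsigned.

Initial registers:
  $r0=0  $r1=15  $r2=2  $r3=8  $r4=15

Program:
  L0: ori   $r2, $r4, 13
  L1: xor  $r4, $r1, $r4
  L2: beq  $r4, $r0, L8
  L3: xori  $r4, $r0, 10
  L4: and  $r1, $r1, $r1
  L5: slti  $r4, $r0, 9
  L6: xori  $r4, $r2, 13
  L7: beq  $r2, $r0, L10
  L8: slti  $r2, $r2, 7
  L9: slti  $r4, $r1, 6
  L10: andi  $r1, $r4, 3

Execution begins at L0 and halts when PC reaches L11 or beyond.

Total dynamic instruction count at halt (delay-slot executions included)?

7

#0 ori   $r2, $r4, 13 ; 0/15/15/8/15
#1 xor  $r4, $r1, $r4 ; 0/15/15/8/0
#2 beq  $r4, $r0, L8 ; 0/15/15/8/0 ; →target
#3 xori  $r4, $r0, 10 ; 0/15/15/8/10
#8 slti  $r2, $r2, 7 ; 0/15/0/8/10
#9 slti  $r4, $r1, 6 ; 0/15/0/8/0
#10 andi  $r1, $r4, 3 ; 0/0/0/8/0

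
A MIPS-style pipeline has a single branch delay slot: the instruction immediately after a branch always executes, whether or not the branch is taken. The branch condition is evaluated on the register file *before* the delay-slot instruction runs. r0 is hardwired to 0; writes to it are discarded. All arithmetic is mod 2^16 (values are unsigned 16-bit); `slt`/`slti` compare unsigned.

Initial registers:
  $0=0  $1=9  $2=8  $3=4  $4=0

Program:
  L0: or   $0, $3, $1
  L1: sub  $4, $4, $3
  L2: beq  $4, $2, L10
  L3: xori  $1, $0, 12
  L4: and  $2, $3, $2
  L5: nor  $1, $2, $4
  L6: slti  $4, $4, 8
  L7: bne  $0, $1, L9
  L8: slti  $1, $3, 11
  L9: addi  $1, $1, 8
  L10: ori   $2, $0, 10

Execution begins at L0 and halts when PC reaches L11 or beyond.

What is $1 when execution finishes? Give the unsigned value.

#0 or   $0, $3, $1 ; 0/9/8/4/0
#1 sub  $4, $4, $3 ; 0/9/8/4/65532
#2 beq  $4, $2, L10 ; 0/9/8/4/65532 ; →fallthru
#3 xori  $1, $0, 12 ; 0/12/8/4/65532
#4 and  $2, $3, $2 ; 0/12/0/4/65532
#5 nor  $1, $2, $4 ; 0/3/0/4/65532
#6 slti  $4, $4, 8 ; 0/3/0/4/0
#7 bne  $0, $1, L9 ; 0/3/0/4/0 ; →target
#8 slti  $1, $3, 11 ; 0/1/0/4/0
#9 addi  $1, $1, 8 ; 0/9/0/4/0
#10 ori   $2, $0, 10 ; 0/9/10/4/0

9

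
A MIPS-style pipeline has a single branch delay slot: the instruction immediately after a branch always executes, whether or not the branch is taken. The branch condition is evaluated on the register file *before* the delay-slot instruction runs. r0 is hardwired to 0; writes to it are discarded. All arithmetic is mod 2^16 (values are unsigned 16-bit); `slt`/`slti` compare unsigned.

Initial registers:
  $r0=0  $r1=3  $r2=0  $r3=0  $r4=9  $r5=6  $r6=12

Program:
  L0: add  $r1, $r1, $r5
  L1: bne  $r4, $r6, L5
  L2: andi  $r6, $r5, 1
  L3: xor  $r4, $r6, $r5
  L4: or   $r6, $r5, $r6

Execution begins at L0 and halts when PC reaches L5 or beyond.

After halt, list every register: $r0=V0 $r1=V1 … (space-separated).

$r0=0 $r1=9 $r2=0 $r3=0 $r4=9 $r5=6 $r6=0

[0] add  $r1, $r1, $r5  →  {$r0:0, $r1:9, $r2:0, $r3:0, $r4:9, $r5:6, $r6:12}
[1] bne  $r4, $r6, L5  →  {$r0:0, $r1:9, $r2:0, $r3:0, $r4:9, $r5:6, $r6:12}  ⟨branch taken⟩
[2] andi  $r6, $r5, 1  →  {$r0:0, $r1:9, $r2:0, $r3:0, $r4:9, $r5:6, $r6:0}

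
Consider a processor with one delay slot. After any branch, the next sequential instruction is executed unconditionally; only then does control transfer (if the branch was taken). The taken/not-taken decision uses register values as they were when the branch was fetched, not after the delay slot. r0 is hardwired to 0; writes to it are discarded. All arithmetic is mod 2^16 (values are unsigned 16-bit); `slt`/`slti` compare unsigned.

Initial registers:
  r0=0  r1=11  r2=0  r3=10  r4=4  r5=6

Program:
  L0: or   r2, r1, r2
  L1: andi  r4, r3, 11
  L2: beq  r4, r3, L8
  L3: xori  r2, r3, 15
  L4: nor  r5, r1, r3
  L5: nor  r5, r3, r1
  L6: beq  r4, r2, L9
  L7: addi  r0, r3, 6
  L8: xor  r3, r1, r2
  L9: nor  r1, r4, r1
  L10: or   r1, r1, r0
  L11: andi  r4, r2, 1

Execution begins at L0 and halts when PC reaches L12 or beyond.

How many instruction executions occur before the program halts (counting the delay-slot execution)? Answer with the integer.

8

PC=0  or   r2, r1, r2        | r0=0 r1=11 r2=11 r3=10 r4=4 r5=6
PC=1  andi  r4, r3, 11       | r0=0 r1=11 r2=11 r3=10 r4=10 r5=6
PC=2  beq  r4, r3, L8        | r0=0 r1=11 r2=11 r3=10 r4=10 r5=6  [TAKEN]
PC=3  xori  r2, r3, 15       | r0=0 r1=11 r2=5 r3=10 r4=10 r5=6
PC=8  xor  r3, r1, r2        | r0=0 r1=11 r2=5 r3=14 r4=10 r5=6
PC=9  nor  r1, r4, r1        | r0=0 r1=65524 r2=5 r3=14 r4=10 r5=6
PC=10 or   r1, r1, r0        | r0=0 r1=65524 r2=5 r3=14 r4=10 r5=6
PC=11 andi  r4, r2, 1        | r0=0 r1=65524 r2=5 r3=14 r4=1 r5=6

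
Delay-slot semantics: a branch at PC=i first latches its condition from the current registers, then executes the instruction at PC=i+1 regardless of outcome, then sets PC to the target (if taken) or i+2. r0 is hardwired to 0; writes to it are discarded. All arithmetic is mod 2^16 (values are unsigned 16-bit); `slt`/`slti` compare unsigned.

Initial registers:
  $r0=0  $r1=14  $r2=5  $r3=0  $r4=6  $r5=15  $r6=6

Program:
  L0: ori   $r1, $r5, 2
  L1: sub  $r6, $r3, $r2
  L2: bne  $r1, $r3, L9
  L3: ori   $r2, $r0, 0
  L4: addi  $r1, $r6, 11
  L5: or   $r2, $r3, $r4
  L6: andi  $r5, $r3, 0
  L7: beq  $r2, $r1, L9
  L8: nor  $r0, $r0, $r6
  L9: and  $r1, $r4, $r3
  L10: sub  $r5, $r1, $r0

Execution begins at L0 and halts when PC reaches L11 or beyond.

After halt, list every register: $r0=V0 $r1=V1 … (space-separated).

$r0=0 $r1=0 $r2=0 $r3=0 $r4=6 $r5=0 $r6=65531

PC=0  ori   $r1, $r5, 2      | $r0=0 $r1=15 $r2=5 $r3=0 $r4=6 $r5=15 $r6=6
PC=1  sub  $r6, $r3, $r2     | $r0=0 $r1=15 $r2=5 $r3=0 $r4=6 $r5=15 $r6=65531
PC=2  bne  $r1, $r3, L9      | $r0=0 $r1=15 $r2=5 $r3=0 $r4=6 $r5=15 $r6=65531  [TAKEN]
PC=3  ori   $r2, $r0, 0      | $r0=0 $r1=15 $r2=0 $r3=0 $r4=6 $r5=15 $r6=65531
PC=9  and  $r1, $r4, $r3     | $r0=0 $r1=0 $r2=0 $r3=0 $r4=6 $r5=15 $r6=65531
PC=10 sub  $r5, $r1, $r0     | $r0=0 $r1=0 $r2=0 $r3=0 $r4=6 $r5=0 $r6=65531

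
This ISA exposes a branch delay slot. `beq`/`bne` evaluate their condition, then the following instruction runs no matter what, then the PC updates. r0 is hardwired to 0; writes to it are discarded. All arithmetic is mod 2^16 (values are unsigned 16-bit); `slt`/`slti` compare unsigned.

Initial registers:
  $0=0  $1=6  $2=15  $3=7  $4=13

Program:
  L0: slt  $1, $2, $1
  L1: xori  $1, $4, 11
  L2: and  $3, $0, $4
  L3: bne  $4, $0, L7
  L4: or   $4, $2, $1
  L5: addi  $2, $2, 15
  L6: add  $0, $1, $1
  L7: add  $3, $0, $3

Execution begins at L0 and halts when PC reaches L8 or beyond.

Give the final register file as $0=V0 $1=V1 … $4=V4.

$0=0 $1=6 $2=15 $3=0 $4=15

[0] slt  $1, $2, $1  →  {$0:0, $1:0, $2:15, $3:7, $4:13}
[1] xori  $1, $4, 11  →  {$0:0, $1:6, $2:15, $3:7, $4:13}
[2] and  $3, $0, $4  →  {$0:0, $1:6, $2:15, $3:0, $4:13}
[3] bne  $4, $0, L7  →  {$0:0, $1:6, $2:15, $3:0, $4:13}  ⟨branch taken⟩
[4] or   $4, $2, $1  →  {$0:0, $1:6, $2:15, $3:0, $4:15}
[7] add  $3, $0, $3  →  {$0:0, $1:6, $2:15, $3:0, $4:15}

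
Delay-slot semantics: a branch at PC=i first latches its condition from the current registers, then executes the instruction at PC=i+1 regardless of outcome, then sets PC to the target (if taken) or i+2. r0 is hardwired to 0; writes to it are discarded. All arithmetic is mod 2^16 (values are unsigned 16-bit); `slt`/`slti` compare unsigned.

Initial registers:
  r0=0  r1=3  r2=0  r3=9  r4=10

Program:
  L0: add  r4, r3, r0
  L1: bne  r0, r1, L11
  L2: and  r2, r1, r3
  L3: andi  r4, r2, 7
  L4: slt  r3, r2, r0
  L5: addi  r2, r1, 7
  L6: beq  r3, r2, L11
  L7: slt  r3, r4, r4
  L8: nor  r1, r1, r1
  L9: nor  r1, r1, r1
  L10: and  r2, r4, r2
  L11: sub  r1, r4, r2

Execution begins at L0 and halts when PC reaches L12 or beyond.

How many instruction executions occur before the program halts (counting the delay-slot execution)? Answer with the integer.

4

#0 add  r4, r3, r0 ; 0/3/0/9/9
#1 bne  r0, r1, L11 ; 0/3/0/9/9 ; →target
#2 and  r2, r1, r3 ; 0/3/1/9/9
#11 sub  r1, r4, r2 ; 0/8/1/9/9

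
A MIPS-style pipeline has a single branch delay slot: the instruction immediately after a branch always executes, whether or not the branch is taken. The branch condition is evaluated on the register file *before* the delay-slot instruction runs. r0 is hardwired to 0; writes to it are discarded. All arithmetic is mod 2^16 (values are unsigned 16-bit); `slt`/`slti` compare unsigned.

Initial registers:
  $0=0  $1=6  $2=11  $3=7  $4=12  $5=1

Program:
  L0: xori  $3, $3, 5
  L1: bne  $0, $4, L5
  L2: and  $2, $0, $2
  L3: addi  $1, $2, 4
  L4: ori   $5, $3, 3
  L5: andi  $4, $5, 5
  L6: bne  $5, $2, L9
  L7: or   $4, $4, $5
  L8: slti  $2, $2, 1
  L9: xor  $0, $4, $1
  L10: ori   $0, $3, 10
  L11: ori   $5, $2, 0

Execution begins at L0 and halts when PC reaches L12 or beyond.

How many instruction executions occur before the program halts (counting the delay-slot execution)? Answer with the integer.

9

PC=0  xori  $3, $3, 5        | $0=0 $1=6 $2=11 $3=2 $4=12 $5=1
PC=1  bne  $0, $4, L5        | $0=0 $1=6 $2=11 $3=2 $4=12 $5=1  [TAKEN]
PC=2  and  $2, $0, $2        | $0=0 $1=6 $2=0 $3=2 $4=12 $5=1
PC=5  andi  $4, $5, 5        | $0=0 $1=6 $2=0 $3=2 $4=1 $5=1
PC=6  bne  $5, $2, L9        | $0=0 $1=6 $2=0 $3=2 $4=1 $5=1  [TAKEN]
PC=7  or   $4, $4, $5        | $0=0 $1=6 $2=0 $3=2 $4=1 $5=1
PC=9  xor  $0, $4, $1        | $0=0 $1=6 $2=0 $3=2 $4=1 $5=1
PC=10 ori   $0, $3, 10       | $0=0 $1=6 $2=0 $3=2 $4=1 $5=1
PC=11 ori   $5, $2, 0        | $0=0 $1=6 $2=0 $3=2 $4=1 $5=0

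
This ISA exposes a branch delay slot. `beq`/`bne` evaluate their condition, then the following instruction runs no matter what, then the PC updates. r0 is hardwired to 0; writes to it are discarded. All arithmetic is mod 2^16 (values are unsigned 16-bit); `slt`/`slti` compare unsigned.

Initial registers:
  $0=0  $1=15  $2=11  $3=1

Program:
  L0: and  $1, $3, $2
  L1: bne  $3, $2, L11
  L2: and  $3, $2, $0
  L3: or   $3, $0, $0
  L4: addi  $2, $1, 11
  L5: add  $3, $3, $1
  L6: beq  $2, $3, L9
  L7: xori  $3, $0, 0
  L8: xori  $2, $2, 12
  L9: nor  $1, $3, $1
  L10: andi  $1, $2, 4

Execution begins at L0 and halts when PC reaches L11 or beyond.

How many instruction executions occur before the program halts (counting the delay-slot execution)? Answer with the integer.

3

  step pc=0: and  $1, $3, $2  regs=(0,1,11,1)
  step pc=1: bne  $3, $2, L11  cond=T  regs=(0,1,11,1)
  step pc=2: and  $3, $2, $0  regs=(0,1,11,0)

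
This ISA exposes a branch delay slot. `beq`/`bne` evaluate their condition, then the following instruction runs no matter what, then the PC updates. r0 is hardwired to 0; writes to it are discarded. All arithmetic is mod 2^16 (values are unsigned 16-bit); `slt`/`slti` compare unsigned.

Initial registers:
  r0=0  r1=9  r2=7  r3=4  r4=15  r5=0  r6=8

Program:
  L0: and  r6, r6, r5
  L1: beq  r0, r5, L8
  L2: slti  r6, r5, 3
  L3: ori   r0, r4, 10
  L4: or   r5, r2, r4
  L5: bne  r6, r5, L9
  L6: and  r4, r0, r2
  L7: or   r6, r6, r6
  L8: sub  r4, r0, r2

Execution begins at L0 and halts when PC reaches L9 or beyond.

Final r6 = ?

#0 and  r6, r6, r5 ; 0/9/7/4/15/0/0
#1 beq  r0, r5, L8 ; 0/9/7/4/15/0/0 ; →target
#2 slti  r6, r5, 3 ; 0/9/7/4/15/0/1
#8 sub  r4, r0, r2 ; 0/9/7/4/65529/0/1

1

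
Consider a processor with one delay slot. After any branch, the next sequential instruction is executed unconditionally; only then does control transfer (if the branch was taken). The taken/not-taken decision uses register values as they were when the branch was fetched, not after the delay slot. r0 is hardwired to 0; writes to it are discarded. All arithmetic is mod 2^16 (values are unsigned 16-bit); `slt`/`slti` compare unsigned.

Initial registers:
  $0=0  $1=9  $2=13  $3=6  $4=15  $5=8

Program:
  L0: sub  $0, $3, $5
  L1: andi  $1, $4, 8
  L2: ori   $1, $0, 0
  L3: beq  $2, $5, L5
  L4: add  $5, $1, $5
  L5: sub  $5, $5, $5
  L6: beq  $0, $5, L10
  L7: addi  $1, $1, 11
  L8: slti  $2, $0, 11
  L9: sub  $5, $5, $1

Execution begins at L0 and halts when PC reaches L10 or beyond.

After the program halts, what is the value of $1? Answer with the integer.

11

PC=0  sub  $0, $3, $5        | $0=0 $1=9 $2=13 $3=6 $4=15 $5=8
PC=1  andi  $1, $4, 8        | $0=0 $1=8 $2=13 $3=6 $4=15 $5=8
PC=2  ori   $1, $0, 0        | $0=0 $1=0 $2=13 $3=6 $4=15 $5=8
PC=3  beq  $2, $5, L5        | $0=0 $1=0 $2=13 $3=6 $4=15 $5=8  [not taken]
PC=4  add  $5, $1, $5        | $0=0 $1=0 $2=13 $3=6 $4=15 $5=8
PC=5  sub  $5, $5, $5        | $0=0 $1=0 $2=13 $3=6 $4=15 $5=0
PC=6  beq  $0, $5, L10       | $0=0 $1=0 $2=13 $3=6 $4=15 $5=0  [TAKEN]
PC=7  addi  $1, $1, 11       | $0=0 $1=11 $2=13 $3=6 $4=15 $5=0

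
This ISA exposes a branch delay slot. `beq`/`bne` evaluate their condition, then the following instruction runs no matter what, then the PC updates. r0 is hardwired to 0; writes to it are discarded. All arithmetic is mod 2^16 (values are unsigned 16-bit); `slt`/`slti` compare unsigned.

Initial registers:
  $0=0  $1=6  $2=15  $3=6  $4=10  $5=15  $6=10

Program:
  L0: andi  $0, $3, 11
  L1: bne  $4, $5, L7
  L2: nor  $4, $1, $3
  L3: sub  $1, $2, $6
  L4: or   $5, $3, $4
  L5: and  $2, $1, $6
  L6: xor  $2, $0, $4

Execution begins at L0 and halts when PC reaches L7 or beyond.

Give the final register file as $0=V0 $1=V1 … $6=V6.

#0 andi  $0, $3, 11 ; 0/6/15/6/10/15/10
#1 bne  $4, $5, L7 ; 0/6/15/6/10/15/10 ; →target
#2 nor  $4, $1, $3 ; 0/6/15/6/65529/15/10

$0=0 $1=6 $2=15 $3=6 $4=65529 $5=15 $6=10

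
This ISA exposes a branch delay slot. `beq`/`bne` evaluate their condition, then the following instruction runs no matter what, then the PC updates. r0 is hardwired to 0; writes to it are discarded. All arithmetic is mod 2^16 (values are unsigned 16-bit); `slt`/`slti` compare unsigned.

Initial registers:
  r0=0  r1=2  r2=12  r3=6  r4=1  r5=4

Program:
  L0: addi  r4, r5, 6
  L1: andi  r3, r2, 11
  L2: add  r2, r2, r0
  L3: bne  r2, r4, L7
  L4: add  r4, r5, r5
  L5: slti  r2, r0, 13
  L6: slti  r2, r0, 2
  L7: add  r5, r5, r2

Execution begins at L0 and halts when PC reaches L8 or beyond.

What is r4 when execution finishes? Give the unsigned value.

8

  step pc=0: addi  r4, r5, 6  regs=(0,2,12,6,10,4)
  step pc=1: andi  r3, r2, 11  regs=(0,2,12,8,10,4)
  step pc=2: add  r2, r2, r0  regs=(0,2,12,8,10,4)
  step pc=3: bne  r2, r4, L7  cond=T  regs=(0,2,12,8,10,4)
  step pc=4: add  r4, r5, r5  regs=(0,2,12,8,8,4)
  step pc=7: add  r5, r5, r2  regs=(0,2,12,8,8,16)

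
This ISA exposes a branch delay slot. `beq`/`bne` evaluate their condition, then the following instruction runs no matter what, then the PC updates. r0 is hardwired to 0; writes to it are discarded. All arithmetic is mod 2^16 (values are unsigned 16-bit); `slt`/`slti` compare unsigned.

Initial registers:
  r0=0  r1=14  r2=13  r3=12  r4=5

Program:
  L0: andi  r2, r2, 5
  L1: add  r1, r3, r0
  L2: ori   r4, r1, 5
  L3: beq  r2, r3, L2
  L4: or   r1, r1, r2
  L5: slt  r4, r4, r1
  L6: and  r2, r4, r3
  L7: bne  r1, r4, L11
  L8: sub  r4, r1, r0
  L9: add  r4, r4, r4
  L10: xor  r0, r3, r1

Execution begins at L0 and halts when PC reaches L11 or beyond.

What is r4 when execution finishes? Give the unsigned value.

#0 andi  r2, r2, 5 ; 0/14/5/12/5
#1 add  r1, r3, r0 ; 0/12/5/12/5
#2 ori   r4, r1, 5 ; 0/12/5/12/13
#3 beq  r2, r3, L2 ; 0/12/5/12/13 ; →fallthru
#4 or   r1, r1, r2 ; 0/13/5/12/13
#5 slt  r4, r4, r1 ; 0/13/5/12/0
#6 and  r2, r4, r3 ; 0/13/0/12/0
#7 bne  r1, r4, L11 ; 0/13/0/12/0 ; →target
#8 sub  r4, r1, r0 ; 0/13/0/12/13

13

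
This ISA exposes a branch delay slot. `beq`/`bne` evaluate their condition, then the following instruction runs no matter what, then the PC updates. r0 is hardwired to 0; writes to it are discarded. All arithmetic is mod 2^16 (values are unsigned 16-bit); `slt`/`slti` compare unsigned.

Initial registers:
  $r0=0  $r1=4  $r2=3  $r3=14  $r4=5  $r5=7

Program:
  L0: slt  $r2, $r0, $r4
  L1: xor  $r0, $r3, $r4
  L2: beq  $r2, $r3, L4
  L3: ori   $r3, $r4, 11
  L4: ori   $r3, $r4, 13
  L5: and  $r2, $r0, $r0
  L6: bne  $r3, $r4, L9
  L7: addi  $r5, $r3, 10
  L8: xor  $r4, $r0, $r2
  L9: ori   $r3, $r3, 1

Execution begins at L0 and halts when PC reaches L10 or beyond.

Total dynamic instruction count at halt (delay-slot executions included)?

[0] slt  $r2, $r0, $r4  →  {$r0:0, $r1:4, $r2:1, $r3:14, $r4:5, $r5:7}
[1] xor  $r0, $r3, $r4  →  {$r0:0, $r1:4, $r2:1, $r3:14, $r4:5, $r5:7}
[2] beq  $r2, $r3, L4  →  {$r0:0, $r1:4, $r2:1, $r3:14, $r4:5, $r5:7}  ⟨branch fallthrough⟩
[3] ori   $r3, $r4, 11  →  {$r0:0, $r1:4, $r2:1, $r3:15, $r4:5, $r5:7}
[4] ori   $r3, $r4, 13  →  {$r0:0, $r1:4, $r2:1, $r3:13, $r4:5, $r5:7}
[5] and  $r2, $r0, $r0  →  {$r0:0, $r1:4, $r2:0, $r3:13, $r4:5, $r5:7}
[6] bne  $r3, $r4, L9  →  {$r0:0, $r1:4, $r2:0, $r3:13, $r4:5, $r5:7}  ⟨branch taken⟩
[7] addi  $r5, $r3, 10  →  {$r0:0, $r1:4, $r2:0, $r3:13, $r4:5, $r5:23}
[9] ori   $r3, $r3, 1  →  {$r0:0, $r1:4, $r2:0, $r3:13, $r4:5, $r5:23}

9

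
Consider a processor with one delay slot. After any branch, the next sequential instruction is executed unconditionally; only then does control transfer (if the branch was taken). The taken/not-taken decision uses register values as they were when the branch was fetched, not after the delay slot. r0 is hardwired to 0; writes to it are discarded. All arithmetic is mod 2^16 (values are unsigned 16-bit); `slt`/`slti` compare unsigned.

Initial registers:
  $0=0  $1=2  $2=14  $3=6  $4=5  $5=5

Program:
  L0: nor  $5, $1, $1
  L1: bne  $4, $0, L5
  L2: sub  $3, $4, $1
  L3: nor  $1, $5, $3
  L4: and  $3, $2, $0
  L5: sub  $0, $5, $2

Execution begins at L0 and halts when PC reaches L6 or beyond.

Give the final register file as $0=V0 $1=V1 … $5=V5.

$0=0 $1=2 $2=14 $3=3 $4=5 $5=65533

PC=0  nor  $5, $1, $1        | $0=0 $1=2 $2=14 $3=6 $4=5 $5=65533
PC=1  bne  $4, $0, L5        | $0=0 $1=2 $2=14 $3=6 $4=5 $5=65533  [TAKEN]
PC=2  sub  $3, $4, $1        | $0=0 $1=2 $2=14 $3=3 $4=5 $5=65533
PC=5  sub  $0, $5, $2        | $0=0 $1=2 $2=14 $3=3 $4=5 $5=65533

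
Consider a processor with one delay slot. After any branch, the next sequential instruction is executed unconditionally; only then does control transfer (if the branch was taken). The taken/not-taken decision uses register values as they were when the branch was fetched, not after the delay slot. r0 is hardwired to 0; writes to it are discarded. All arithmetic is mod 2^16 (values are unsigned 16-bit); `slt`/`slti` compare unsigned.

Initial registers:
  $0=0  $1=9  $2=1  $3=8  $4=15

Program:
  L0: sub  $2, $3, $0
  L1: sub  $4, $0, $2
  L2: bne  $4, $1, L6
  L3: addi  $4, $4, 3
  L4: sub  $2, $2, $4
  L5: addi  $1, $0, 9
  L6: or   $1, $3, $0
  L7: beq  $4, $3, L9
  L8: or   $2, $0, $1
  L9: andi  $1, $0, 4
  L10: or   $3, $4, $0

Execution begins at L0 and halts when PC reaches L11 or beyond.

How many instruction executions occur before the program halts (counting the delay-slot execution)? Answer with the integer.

#0 sub  $2, $3, $0 ; 0/9/8/8/15
#1 sub  $4, $0, $2 ; 0/9/8/8/65528
#2 bne  $4, $1, L6 ; 0/9/8/8/65528 ; →target
#3 addi  $4, $4, 3 ; 0/9/8/8/65531
#6 or   $1, $3, $0 ; 0/8/8/8/65531
#7 beq  $4, $3, L9 ; 0/8/8/8/65531 ; →fallthru
#8 or   $2, $0, $1 ; 0/8/8/8/65531
#9 andi  $1, $0, 4 ; 0/0/8/8/65531
#10 or   $3, $4, $0 ; 0/0/8/65531/65531

9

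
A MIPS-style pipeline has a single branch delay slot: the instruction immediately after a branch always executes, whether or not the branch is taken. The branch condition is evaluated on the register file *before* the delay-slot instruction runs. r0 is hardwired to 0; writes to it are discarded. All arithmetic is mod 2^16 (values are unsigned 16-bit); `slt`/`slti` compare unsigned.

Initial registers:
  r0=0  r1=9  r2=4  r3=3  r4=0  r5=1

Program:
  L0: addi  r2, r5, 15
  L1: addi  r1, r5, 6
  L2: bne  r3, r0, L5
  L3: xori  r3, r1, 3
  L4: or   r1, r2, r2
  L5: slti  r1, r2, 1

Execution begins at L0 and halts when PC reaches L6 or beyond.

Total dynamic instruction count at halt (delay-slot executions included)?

5

#0 addi  r2, r5, 15 ; 0/9/16/3/0/1
#1 addi  r1, r5, 6 ; 0/7/16/3/0/1
#2 bne  r3, r0, L5 ; 0/7/16/3/0/1 ; →target
#3 xori  r3, r1, 3 ; 0/7/16/4/0/1
#5 slti  r1, r2, 1 ; 0/0/16/4/0/1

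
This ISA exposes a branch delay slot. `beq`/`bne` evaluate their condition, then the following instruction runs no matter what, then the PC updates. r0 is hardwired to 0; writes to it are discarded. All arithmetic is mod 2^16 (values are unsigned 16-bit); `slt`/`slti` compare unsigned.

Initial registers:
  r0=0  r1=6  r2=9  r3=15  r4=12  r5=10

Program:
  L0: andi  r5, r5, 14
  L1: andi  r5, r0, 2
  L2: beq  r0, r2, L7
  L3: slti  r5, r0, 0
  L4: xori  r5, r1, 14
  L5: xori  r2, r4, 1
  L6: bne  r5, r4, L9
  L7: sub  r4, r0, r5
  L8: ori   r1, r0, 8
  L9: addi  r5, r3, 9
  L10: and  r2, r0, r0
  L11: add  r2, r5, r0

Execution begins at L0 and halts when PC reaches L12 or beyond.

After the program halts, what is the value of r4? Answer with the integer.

65528

PC=0  andi  r5, r5, 14       | r0=0 r1=6 r2=9 r3=15 r4=12 r5=10
PC=1  andi  r5, r0, 2        | r0=0 r1=6 r2=9 r3=15 r4=12 r5=0
PC=2  beq  r0, r2, L7        | r0=0 r1=6 r2=9 r3=15 r4=12 r5=0  [not taken]
PC=3  slti  r5, r0, 0        | r0=0 r1=6 r2=9 r3=15 r4=12 r5=0
PC=4  xori  r5, r1, 14       | r0=0 r1=6 r2=9 r3=15 r4=12 r5=8
PC=5  xori  r2, r4, 1        | r0=0 r1=6 r2=13 r3=15 r4=12 r5=8
PC=6  bne  r5, r4, L9        | r0=0 r1=6 r2=13 r3=15 r4=12 r5=8  [TAKEN]
PC=7  sub  r4, r0, r5        | r0=0 r1=6 r2=13 r3=15 r4=65528 r5=8
PC=9  addi  r5, r3, 9        | r0=0 r1=6 r2=13 r3=15 r4=65528 r5=24
PC=10 and  r2, r0, r0        | r0=0 r1=6 r2=0 r3=15 r4=65528 r5=24
PC=11 add  r2, r5, r0        | r0=0 r1=6 r2=24 r3=15 r4=65528 r5=24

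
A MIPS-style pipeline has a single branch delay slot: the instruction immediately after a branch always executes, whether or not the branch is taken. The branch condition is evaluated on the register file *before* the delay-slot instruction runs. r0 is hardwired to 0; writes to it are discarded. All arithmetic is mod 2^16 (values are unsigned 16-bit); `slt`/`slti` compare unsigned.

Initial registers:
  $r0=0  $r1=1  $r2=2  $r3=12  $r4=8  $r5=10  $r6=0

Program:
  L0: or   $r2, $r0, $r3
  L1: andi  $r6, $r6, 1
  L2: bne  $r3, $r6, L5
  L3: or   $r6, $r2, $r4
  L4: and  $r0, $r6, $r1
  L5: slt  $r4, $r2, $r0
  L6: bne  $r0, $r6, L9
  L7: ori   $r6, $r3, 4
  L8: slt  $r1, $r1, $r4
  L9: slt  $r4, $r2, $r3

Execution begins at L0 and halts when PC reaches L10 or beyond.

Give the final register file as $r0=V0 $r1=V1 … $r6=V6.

$r0=0 $r1=1 $r2=12 $r3=12 $r4=0 $r5=10 $r6=12

#0 or   $r2, $r0, $r3 ; 0/1/12/12/8/10/0
#1 andi  $r6, $r6, 1 ; 0/1/12/12/8/10/0
#2 bne  $r3, $r6, L5 ; 0/1/12/12/8/10/0 ; →target
#3 or   $r6, $r2, $r4 ; 0/1/12/12/8/10/12
#5 slt  $r4, $r2, $r0 ; 0/1/12/12/0/10/12
#6 bne  $r0, $r6, L9 ; 0/1/12/12/0/10/12 ; →target
#7 ori   $r6, $r3, 4 ; 0/1/12/12/0/10/12
#9 slt  $r4, $r2, $r3 ; 0/1/12/12/0/10/12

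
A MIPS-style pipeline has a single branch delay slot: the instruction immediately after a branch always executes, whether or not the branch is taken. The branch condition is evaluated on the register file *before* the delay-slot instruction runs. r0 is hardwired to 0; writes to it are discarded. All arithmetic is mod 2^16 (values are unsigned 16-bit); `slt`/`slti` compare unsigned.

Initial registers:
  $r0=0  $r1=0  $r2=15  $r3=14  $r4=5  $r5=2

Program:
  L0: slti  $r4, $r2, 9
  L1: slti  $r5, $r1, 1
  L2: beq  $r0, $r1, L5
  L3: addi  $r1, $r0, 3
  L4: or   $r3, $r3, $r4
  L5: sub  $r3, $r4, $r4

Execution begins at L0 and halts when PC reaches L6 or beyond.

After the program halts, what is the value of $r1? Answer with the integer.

  step pc=0: slti  $r4, $r2, 9  regs=(0,0,15,14,0,2)
  step pc=1: slti  $r5, $r1, 1  regs=(0,0,15,14,0,1)
  step pc=2: beq  $r0, $r1, L5  cond=T  regs=(0,0,15,14,0,1)
  step pc=3: addi  $r1, $r0, 3  regs=(0,3,15,14,0,1)
  step pc=5: sub  $r3, $r4, $r4  regs=(0,3,15,0,0,1)

3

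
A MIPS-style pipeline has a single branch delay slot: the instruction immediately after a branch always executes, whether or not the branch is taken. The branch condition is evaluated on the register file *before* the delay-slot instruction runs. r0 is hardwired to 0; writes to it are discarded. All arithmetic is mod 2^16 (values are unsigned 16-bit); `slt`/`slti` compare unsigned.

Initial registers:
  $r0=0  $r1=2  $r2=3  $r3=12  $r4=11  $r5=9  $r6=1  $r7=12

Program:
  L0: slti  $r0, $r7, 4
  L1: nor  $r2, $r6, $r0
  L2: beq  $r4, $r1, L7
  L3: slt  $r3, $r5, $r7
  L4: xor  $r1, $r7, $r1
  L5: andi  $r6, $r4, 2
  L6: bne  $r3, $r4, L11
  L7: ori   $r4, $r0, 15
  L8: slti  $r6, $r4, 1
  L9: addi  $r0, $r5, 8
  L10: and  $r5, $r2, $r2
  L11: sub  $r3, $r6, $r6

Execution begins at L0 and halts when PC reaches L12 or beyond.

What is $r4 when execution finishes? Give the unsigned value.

15

#0 slti  $r0, $r7, 4 ; 0/2/3/12/11/9/1/12
#1 nor  $r2, $r6, $r0 ; 0/2/65534/12/11/9/1/12
#2 beq  $r4, $r1, L7 ; 0/2/65534/12/11/9/1/12 ; →fallthru
#3 slt  $r3, $r5, $r7 ; 0/2/65534/1/11/9/1/12
#4 xor  $r1, $r7, $r1 ; 0/14/65534/1/11/9/1/12
#5 andi  $r6, $r4, 2 ; 0/14/65534/1/11/9/2/12
#6 bne  $r3, $r4, L11 ; 0/14/65534/1/11/9/2/12 ; →target
#7 ori   $r4, $r0, 15 ; 0/14/65534/1/15/9/2/12
#11 sub  $r3, $r6, $r6 ; 0/14/65534/0/15/9/2/12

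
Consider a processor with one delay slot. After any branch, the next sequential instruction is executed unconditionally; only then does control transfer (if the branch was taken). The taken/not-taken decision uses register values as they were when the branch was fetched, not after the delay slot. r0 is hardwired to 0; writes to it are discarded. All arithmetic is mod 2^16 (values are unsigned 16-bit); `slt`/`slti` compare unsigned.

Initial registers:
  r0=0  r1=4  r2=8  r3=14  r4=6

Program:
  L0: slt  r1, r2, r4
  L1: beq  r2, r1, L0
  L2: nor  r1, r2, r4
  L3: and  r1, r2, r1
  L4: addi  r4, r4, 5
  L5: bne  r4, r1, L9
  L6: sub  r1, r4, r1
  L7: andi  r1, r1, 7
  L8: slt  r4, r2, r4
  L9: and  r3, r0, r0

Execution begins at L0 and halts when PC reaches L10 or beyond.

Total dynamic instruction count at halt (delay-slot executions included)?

PC=0  slt  r1, r2, r4        | r0=0 r1=0 r2=8 r3=14 r4=6
PC=1  beq  r2, r1, L0        | r0=0 r1=0 r2=8 r3=14 r4=6  [not taken]
PC=2  nor  r1, r2, r4        | r0=0 r1=65521 r2=8 r3=14 r4=6
PC=3  and  r1, r2, r1        | r0=0 r1=0 r2=8 r3=14 r4=6
PC=4  addi  r4, r4, 5        | r0=0 r1=0 r2=8 r3=14 r4=11
PC=5  bne  r4, r1, L9        | r0=0 r1=0 r2=8 r3=14 r4=11  [TAKEN]
PC=6  sub  r1, r4, r1        | r0=0 r1=11 r2=8 r3=14 r4=11
PC=9  and  r3, r0, r0        | r0=0 r1=11 r2=8 r3=0 r4=11

8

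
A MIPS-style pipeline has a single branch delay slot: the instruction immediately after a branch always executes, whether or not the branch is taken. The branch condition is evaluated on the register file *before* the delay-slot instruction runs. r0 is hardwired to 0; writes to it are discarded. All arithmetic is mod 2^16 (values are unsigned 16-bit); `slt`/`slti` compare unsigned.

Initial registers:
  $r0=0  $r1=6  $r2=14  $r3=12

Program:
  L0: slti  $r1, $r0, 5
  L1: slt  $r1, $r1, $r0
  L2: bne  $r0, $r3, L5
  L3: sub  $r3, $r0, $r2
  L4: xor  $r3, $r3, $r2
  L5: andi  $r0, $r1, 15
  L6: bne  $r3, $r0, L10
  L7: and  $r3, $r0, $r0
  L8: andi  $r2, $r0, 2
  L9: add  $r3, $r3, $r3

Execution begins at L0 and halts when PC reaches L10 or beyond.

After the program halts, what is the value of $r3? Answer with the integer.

0

[0] slti  $r1, $r0, 5  →  {$r0:0, $r1:1, $r2:14, $r3:12}
[1] slt  $r1, $r1, $r0  →  {$r0:0, $r1:0, $r2:14, $r3:12}
[2] bne  $r0, $r3, L5  →  {$r0:0, $r1:0, $r2:14, $r3:12}  ⟨branch taken⟩
[3] sub  $r3, $r0, $r2  →  {$r0:0, $r1:0, $r2:14, $r3:65522}
[5] andi  $r0, $r1, 15  →  {$r0:0, $r1:0, $r2:14, $r3:65522}
[6] bne  $r3, $r0, L10  →  {$r0:0, $r1:0, $r2:14, $r3:65522}  ⟨branch taken⟩
[7] and  $r3, $r0, $r0  →  {$r0:0, $r1:0, $r2:14, $r3:0}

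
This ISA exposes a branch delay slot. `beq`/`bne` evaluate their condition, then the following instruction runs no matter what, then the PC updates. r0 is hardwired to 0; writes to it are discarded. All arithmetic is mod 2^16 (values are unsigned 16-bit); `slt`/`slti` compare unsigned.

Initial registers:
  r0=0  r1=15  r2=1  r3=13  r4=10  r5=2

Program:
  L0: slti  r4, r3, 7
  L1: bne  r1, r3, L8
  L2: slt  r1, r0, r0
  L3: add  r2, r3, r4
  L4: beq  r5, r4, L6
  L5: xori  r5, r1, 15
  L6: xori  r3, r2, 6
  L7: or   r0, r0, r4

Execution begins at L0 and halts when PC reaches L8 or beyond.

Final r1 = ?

0

[0] slti  r4, r3, 7  →  {r0:0, r1:15, r2:1, r3:13, r4:0, r5:2}
[1] bne  r1, r3, L8  →  {r0:0, r1:15, r2:1, r3:13, r4:0, r5:2}  ⟨branch taken⟩
[2] slt  r1, r0, r0  →  {r0:0, r1:0, r2:1, r3:13, r4:0, r5:2}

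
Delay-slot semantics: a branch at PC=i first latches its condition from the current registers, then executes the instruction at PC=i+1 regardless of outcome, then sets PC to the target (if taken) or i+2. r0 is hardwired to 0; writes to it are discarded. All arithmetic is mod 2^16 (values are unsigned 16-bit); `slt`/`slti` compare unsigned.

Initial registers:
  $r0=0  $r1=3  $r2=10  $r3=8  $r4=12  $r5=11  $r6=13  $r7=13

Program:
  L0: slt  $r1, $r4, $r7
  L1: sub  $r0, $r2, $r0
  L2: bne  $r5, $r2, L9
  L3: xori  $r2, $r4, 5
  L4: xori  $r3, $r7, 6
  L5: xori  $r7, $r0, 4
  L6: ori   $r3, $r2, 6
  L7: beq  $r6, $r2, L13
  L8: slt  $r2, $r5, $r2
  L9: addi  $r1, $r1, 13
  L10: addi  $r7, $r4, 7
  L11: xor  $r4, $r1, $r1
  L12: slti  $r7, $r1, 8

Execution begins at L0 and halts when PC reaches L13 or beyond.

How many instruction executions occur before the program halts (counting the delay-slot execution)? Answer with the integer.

[0] slt  $r1, $r4, $r7  →  {$r0:0, $r1:1, $r2:10, $r3:8, $r4:12, $r5:11, $r6:13, $r7:13}
[1] sub  $r0, $r2, $r0  →  {$r0:0, $r1:1, $r2:10, $r3:8, $r4:12, $r5:11, $r6:13, $r7:13}
[2] bne  $r5, $r2, L9  →  {$r0:0, $r1:1, $r2:10, $r3:8, $r4:12, $r5:11, $r6:13, $r7:13}  ⟨branch taken⟩
[3] xori  $r2, $r4, 5  →  {$r0:0, $r1:1, $r2:9, $r3:8, $r4:12, $r5:11, $r6:13, $r7:13}
[9] addi  $r1, $r1, 13  →  {$r0:0, $r1:14, $r2:9, $r3:8, $r4:12, $r5:11, $r6:13, $r7:13}
[10] addi  $r7, $r4, 7  →  {$r0:0, $r1:14, $r2:9, $r3:8, $r4:12, $r5:11, $r6:13, $r7:19}
[11] xor  $r4, $r1, $r1  →  {$r0:0, $r1:14, $r2:9, $r3:8, $r4:0, $r5:11, $r6:13, $r7:19}
[12] slti  $r7, $r1, 8  →  {$r0:0, $r1:14, $r2:9, $r3:8, $r4:0, $r5:11, $r6:13, $r7:0}

8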